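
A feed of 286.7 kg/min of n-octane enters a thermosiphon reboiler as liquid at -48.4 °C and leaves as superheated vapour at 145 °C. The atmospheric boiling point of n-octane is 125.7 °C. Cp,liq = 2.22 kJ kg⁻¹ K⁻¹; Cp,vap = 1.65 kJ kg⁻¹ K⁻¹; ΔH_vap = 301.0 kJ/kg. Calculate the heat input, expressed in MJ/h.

Q = 12400 MJ/h

liquid -48.4→125.7 °C: 386.5 kJ/kg
vaporisation at 125.7 °C: 301 kJ/kg
vapour 125.7→145 °C: 31.845 kJ/kg
Δh = 386.5 + 301 + 31.845 = 719.35 kJ/kg
Q = ṁ·Δh = 286.7 kg/min × 719.35 kJ/kg = 206240 kJ/min
|Q| = 3437.3 kW = 12374 MJ/h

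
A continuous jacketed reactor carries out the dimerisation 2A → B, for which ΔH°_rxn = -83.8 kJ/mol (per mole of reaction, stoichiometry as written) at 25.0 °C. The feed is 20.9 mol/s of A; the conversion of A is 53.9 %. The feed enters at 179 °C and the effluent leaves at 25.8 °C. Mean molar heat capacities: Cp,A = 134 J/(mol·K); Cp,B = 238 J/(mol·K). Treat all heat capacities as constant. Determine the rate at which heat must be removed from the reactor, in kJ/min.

Extent of reaction ξ = 0.539 × 20.9 / 2 = 5.6326 mol/s
Reaction term: ξ·ΔH°_rxn = 5.6326 × -83.8 = -472.01 kJ/s
Sensible, feed 179→25 °C: -431.29 kJ/s
Outlet flows (mol/s): A 9.6349, B 5.6326
Sensible, products 25→25.8 °C: 2.1053 kJ/s
Q = ΔH = -901.19 kJ/s = -901.19 kW
Heat removed = 54072 kJ/min

Q_out = 54100 kJ/min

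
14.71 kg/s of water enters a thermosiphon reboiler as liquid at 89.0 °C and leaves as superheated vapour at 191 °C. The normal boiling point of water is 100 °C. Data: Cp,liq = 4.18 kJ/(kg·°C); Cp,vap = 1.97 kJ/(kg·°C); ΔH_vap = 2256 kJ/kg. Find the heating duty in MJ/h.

liquid 89.0→100 °C: 45.98 kJ/kg
vaporisation at 100 °C: 2256 kJ/kg
vapour 100→191 °C: 179.27 kJ/kg
Δh = 45.98 + 2256 + 179.27 = 2481.2 kJ/kg
Q = ṁ·Δh = 14.71 kg/s × 2481.2 kJ/kg = 36499 kJ/s
|Q| = 36499 kW = 131400 MJ/h

Q = 131000 MJ/h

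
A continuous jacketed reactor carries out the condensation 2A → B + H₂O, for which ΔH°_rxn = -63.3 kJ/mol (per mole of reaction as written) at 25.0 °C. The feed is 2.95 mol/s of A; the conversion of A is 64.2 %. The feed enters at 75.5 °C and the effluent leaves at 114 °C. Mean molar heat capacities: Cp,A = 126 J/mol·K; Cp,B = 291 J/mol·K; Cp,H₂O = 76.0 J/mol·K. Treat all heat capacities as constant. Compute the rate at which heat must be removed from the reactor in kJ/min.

Extent of reaction ξ = 0.642 × 2.95 / 2 = 0.94695 mol/s
Reaction term: ξ·ΔH°_rxn = 0.94695 × -63.3 = -59.942 kJ/s
Sensible, feed 75.5→25 °C: -18.771 kJ/s
Outlet flows (mol/s): A 1.0561, B 0.94695, H₂O 0.94695
Sensible, products 25→114 °C: 42.773 kJ/s
Q = ΔH = -35.939 kJ/s = -35.939 kW
Heat removed = 2156.4 kJ/min

Q_out = 2160 kJ/min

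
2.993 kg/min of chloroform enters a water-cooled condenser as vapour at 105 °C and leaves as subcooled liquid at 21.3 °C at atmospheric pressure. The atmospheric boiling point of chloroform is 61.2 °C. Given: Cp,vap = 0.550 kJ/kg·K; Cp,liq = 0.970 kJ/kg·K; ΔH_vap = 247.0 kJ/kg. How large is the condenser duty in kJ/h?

vapour 105→61.2 °C: -24.09 kJ/kg
condensation at 61.2 °C: -247 kJ/kg
liquid 61.2→21.3 °C: -38.703 kJ/kg
Δh = -24.09 + -247 + -38.703 = -309.79 kJ/kg
Q = ṁ·Δh = 2.993 kg/min × -309.79 kJ/kg = -927.21 kJ/min
|Q| = 15.454 kW = 55633 kJ/h

Q_c = 55600 kJ/h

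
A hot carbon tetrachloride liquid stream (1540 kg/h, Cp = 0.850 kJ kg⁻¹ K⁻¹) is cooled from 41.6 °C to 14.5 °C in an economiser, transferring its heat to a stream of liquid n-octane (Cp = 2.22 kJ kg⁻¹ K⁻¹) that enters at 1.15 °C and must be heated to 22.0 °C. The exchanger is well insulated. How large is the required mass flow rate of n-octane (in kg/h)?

Heat released by hot stream: Q = 1540 × 0.850 × (41.6 − 14.5) = 35474 kJ/h
Energy balance on cold side (adiabatic exchanger): Q = ṁ_c·Cp_c·(T_c,out − T_c,in)
ṁ_c = 35474 / [2.22 × (22.0 − 1.15)] = 766.39 kg/h

ṁ_c = 766 kg/h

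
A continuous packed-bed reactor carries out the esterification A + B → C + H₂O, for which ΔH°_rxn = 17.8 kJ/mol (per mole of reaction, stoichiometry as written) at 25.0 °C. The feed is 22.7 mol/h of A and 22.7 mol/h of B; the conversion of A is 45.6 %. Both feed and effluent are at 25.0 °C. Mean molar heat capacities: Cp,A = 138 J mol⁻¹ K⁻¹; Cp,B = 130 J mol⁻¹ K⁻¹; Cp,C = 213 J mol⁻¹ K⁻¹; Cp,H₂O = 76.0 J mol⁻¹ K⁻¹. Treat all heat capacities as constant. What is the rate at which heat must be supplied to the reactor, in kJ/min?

Extent of reaction ξ = 0.456 × 22.7 = 10.351 mol/h
Reaction term: ξ·ΔH°_rxn = 10.351 × 17.8 = 184.25 kJ/h
Q = ΔH = 184.25 kJ/h = 0.051181 kW
Heat supplied = 3.0709 kJ/min

Q_in = 3.07 kJ/min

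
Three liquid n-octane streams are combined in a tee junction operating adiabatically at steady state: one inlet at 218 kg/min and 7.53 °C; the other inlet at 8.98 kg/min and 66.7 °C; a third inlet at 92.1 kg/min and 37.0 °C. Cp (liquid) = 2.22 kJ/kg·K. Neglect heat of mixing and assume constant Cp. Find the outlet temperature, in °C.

Energy balance with Q = 0: Σ ṁᵢCp,ᵢ(T_out − Tᵢ) = 0
Σ ṁᵢCp,ᵢTᵢ = 218×2.22×7.53 + 8.98×2.22×66.7 + 92.1×2.22×37.0 = 12539
Σ ṁᵢCp,ᵢ = 218×2.22 + 8.98×2.22 + 92.1×2.22 = 708.36
T_out = 12539 / 708.36 = 17.702 °C

T_out = 17.7 °C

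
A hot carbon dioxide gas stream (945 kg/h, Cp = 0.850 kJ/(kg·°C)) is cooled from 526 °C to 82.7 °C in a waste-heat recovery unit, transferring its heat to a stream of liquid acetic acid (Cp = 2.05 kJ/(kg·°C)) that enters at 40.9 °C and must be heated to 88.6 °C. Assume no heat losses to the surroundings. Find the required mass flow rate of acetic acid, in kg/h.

ṁ_c = 3640 kg/h

Heat released by hot stream: Q = 945 × 0.850 × (526 − 82.7) = 356080 kJ/h
Energy balance on cold side (adiabatic exchanger): Q = ṁ_c·Cp_c·(T_c,out − T_c,in)
ṁ_c = 356080 / [2.05 × (88.6 − 40.9)] = 3641.5 kg/h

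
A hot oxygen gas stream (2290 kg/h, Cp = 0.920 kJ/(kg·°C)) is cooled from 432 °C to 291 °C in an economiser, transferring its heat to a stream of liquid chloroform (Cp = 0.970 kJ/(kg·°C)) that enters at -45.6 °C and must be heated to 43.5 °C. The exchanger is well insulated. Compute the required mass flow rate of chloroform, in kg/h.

Heat released by hot stream: Q = 2290 × 0.920 × (432 − 291) = 297060 kJ/h
Energy balance on cold side (adiabatic exchanger): Q = ṁ_c·Cp_c·(T_c,out − T_c,in)
ṁ_c = 297060 / [0.970 × (43.5 − -45.6)] = 3437.1 kg/h

ṁ_c = 3440 kg/h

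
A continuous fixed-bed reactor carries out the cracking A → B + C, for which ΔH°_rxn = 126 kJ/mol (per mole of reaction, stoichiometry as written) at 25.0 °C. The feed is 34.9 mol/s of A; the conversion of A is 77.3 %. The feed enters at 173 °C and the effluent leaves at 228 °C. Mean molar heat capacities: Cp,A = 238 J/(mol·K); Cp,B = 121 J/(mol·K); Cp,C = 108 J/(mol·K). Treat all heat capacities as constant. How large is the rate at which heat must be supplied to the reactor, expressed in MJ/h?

Q_in = 13700 MJ/h

Extent of reaction ξ = 0.773 × 34.9 = 26.978 mol/s
Reaction term: ξ·ΔH°_rxn = 26.978 × 126 = 3399.2 kJ/s
Sensible, feed 173→25 °C: -1229.3 kJ/s
Outlet flows (mol/s): A 7.9223, B 26.978, C 26.978
Sensible, products 25→228 °C: 1636.9 kJ/s
Q = ΔH = 3806.7 kJ/s = 3806.7 kW
Heat supplied = 13704 MJ/h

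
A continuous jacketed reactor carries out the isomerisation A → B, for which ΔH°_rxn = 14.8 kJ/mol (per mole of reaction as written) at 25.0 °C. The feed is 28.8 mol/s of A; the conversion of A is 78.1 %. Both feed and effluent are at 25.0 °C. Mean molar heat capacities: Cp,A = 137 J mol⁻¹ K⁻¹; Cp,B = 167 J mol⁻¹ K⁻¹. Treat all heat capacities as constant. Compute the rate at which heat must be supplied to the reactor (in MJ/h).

Q_in = 1200 MJ/h

Extent of reaction ξ = 0.781 × 28.8 = 22.493 mol/s
Reaction term: ξ·ΔH°_rxn = 22.493 × 14.8 = 332.89 kJ/s
Q = ΔH = 332.89 kJ/s = 332.89 kW
Heat supplied = 1198.4 MJ/h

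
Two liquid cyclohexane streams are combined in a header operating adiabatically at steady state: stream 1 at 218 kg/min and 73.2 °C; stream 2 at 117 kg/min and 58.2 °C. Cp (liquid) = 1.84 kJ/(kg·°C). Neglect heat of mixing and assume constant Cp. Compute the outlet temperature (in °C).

Energy balance with Q = 0: Σ ṁᵢCp,ᵢ(T_out − Tᵢ) = 0
Σ ṁᵢCp,ᵢTᵢ = 218×1.84×73.2 + 117×1.84×58.2 = 41891
Σ ṁᵢCp,ᵢ = 218×1.84 + 117×1.84 = 616.4
T_out = 41891 / 616.4 = 67.961 °C

T_out = 68.0 °C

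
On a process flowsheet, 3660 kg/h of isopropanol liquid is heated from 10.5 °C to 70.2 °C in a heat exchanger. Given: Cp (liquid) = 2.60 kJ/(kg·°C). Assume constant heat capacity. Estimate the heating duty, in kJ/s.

Q = 158 kJ/s

Q = ṁ·Cp·ΔT = 3660 × 2.60 × (70.2 − 10.5) = 568110 kJ/h
Converting: 568110 / 3600 s = 157.81 kW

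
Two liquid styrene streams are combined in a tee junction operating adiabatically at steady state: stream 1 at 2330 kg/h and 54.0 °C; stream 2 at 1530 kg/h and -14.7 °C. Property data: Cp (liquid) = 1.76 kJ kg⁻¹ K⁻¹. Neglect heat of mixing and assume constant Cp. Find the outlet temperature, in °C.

T_out = 26.8 °C

Energy balance with Q = 0: Σ ṁᵢCp,ᵢ(T_out − Tᵢ) = 0
T_out = Σ ṁᵢCp,ᵢTᵢ / Σ ṁᵢCp,ᵢ
      = 181860 / 6793.6 = 26.769 °C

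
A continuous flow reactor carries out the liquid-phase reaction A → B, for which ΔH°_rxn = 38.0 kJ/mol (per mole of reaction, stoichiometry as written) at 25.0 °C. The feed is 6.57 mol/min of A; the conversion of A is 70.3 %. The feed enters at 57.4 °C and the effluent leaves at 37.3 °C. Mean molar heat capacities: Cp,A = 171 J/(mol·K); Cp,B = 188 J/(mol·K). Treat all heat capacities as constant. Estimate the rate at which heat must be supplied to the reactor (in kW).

Q_in = 2.56 kW

Extent of reaction ξ = 0.703 × 6.57 = 4.6187 mol/min
Reaction term: ξ·ΔH°_rxn = 4.6187 × 38.0 = 175.51 kJ/min
Sensible, feed 57.4→25 °C: -36.4 kJ/min
Outlet flows (mol/min): A 1.9513, B 4.6187
Sensible, products 25→37.3 °C: 14.784 kJ/min
Q = ΔH = 153.9 kJ/min = 2.5649 kW
Heat supplied = 2.5649 kW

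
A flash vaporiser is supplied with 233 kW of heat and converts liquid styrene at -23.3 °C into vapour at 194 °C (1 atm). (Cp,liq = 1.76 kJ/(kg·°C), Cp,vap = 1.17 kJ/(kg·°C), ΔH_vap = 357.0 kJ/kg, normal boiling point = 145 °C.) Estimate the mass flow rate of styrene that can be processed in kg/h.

ṁ = 1180 kg/h

Δh = 1.76×(145−-23.3) + 357.0 + 1.17×(194−145) = 710.54 kJ/kg
Q = 233 kW = 233 kJ/s = 838800 kJ/h
ṁ = Q/Δh = 838800 / 710.54 = 1180.5 kg/h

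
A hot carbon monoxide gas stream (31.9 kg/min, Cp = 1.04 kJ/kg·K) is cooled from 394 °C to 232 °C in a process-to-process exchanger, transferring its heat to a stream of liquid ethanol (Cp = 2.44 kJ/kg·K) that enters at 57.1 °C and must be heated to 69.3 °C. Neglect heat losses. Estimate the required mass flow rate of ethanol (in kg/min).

Heat released by hot stream: Q = 31.9 × 1.04 × (394 − 232) = 5374.5 kJ/min
Energy balance on cold side (adiabatic exchanger): Q = ṁ_c·Cp_c·(T_c,out − T_c,in)
ṁ_c = 5374.5 / [2.44 × (69.3 − 57.1)] = 180.55 kg/min

ṁ_c = 181 kg/min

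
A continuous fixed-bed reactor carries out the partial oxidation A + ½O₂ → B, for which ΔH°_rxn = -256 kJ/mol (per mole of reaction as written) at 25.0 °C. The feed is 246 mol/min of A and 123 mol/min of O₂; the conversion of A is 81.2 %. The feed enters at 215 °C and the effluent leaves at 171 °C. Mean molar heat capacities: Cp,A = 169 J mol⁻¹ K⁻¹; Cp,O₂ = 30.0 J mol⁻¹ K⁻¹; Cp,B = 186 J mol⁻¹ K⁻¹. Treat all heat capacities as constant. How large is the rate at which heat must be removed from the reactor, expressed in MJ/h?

Q_out = 3180 MJ/h

Extent of reaction ξ = 0.812 × 246 = 199.75 mol/min
Reaction term: ξ·ΔH°_rxn = 199.75 × -256 = -51137 kJ/min
Sensible, feed 215→25 °C: -8600.2 kJ/min
Outlet flows (mol/min): A 46.248, O₂ 23.124, B 199.75
Sensible, products 25→171 °C: 6666.9 kJ/min
Q = ΔH = -53070 kJ/min = -884.5 kW
Heat removed = 3184.2 MJ/h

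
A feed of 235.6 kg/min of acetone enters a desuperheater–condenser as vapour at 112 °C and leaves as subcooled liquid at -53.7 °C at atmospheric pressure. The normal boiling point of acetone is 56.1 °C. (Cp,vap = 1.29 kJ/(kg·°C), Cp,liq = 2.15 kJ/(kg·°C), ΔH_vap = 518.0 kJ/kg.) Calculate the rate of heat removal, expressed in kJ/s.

vapour 112→56.1 °C: -72.111 kJ/kg
condensation at 56.1 °C: -518 kJ/kg
liquid 56.1→-53.7 °C: -236.07 kJ/kg
Δh = -72.111 + -518 + -236.07 = -826.18 kJ/kg
Q = ṁ·Δh = 235.6 kg/min × -826.18 kJ/kg = -194650 kJ/min
|Q| = 3244.1 kW

Q_c = 3240 kJ/s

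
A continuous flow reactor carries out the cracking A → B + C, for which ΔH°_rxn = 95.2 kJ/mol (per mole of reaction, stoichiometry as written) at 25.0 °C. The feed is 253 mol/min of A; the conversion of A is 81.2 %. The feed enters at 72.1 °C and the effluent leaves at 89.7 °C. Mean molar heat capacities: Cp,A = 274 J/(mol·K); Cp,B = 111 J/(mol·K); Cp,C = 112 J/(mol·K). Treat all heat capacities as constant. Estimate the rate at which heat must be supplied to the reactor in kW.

Extent of reaction ξ = 0.812 × 253 = 205.44 mol/min
Reaction term: ξ·ΔH°_rxn = 205.44 × 95.2 = 19558 kJ/min
Sensible, feed 72.1→25 °C: -3265.1 kJ/min
Outlet flows (mol/min): A 47.564, B 205.44, C 205.44
Sensible, products 25→89.7 °C: 3807.3 kJ/min
Q = ΔH = 20100 kJ/min = 334.99 kW
Heat supplied = 334.99 kW

Q_in = 335 kW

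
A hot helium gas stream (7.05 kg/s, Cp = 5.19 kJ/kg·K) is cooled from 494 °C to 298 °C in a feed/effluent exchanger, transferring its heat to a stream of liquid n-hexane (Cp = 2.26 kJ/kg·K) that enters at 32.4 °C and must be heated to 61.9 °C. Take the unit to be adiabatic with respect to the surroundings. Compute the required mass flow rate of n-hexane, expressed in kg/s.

ṁ_c = 108 kg/s

Heat released by hot stream: Q = 7.05 × 5.19 × (494 − 298) = 7171.5 kJ/s
Energy balance on cold side (adiabatic exchanger): Q = ṁ_c·Cp_c·(T_c,out − T_c,in)
ṁ_c = 7171.5 / [2.26 × (61.9 − 32.4)] = 107.57 kg/s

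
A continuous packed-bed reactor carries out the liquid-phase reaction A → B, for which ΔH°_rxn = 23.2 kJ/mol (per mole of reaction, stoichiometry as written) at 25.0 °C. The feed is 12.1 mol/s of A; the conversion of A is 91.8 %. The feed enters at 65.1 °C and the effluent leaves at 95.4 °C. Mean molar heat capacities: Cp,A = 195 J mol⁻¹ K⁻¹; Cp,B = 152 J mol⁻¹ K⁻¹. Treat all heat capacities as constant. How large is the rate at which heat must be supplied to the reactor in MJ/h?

Q_in = 1060 MJ/h

Extent of reaction ξ = 0.918 × 12.1 = 11.108 mol/s
Reaction term: ξ·ΔH°_rxn = 11.108 × 23.2 = 257.7 kJ/s
Sensible, feed 65.1→25 °C: -94.616 kJ/s
Outlet flows (mol/s): A 0.9922, B 11.108
Sensible, products 25→95.4 °C: 132.48 kJ/s
Q = ΔH = 295.57 kJ/s = 295.57 kW
Heat supplied = 1064 MJ/h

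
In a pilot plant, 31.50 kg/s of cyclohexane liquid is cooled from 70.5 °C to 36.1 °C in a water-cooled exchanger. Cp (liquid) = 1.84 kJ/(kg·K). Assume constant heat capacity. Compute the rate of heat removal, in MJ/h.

Q = ṁ·Cp·ΔT = 31.50 × 1.84 × (36.1 − 70.5) = -1993.8 kJ/s
Cooling duty = 7177.8 MJ/h

Q_c = 7180 MJ/h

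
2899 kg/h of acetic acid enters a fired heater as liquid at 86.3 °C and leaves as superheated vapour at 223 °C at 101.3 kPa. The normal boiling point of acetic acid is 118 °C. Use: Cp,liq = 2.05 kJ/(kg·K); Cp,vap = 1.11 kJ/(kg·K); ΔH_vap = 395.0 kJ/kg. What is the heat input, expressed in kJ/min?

Q = 27900 kJ/min

liquid 86.3→118 °C: 64.985 kJ/kg
vaporisation at 118 °C: 395 kJ/kg
vapour 118→223 °C: 116.55 kJ/kg
Δh = 64.985 + 395 + 116.55 = 576.53 kJ/kg
Q = ṁ·Δh = 2899 kg/h × 576.53 kJ/kg = 1.6714e+06 kJ/h
|Q| = 464.27 kW = 27856 kJ/min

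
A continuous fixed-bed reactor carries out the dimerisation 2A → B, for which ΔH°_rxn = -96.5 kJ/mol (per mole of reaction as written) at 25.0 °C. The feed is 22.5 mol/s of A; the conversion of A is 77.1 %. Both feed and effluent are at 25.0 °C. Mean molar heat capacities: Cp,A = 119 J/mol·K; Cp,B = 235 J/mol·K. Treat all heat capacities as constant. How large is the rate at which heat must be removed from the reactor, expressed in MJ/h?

Extent of reaction ξ = 0.771 × 22.5 / 2 = 8.6738 mol/s
Reaction term: ξ·ΔH°_rxn = 8.6738 × -96.5 = -837.02 kJ/s
Q = ΔH = -837.02 kJ/s = -837.02 kW
Heat removed = 3013.3 MJ/h

Q_out = 3010 MJ/h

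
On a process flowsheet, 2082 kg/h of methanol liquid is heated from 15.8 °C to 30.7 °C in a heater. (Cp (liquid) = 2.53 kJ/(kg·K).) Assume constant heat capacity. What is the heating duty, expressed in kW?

Q = 21.8 kW

Q = ṁ·Cp·ΔT = 2082 × 2.53 × (30.7 − 15.8) = 78485 kJ/h
Converting: 78485 / 3600 s = 21.801 kW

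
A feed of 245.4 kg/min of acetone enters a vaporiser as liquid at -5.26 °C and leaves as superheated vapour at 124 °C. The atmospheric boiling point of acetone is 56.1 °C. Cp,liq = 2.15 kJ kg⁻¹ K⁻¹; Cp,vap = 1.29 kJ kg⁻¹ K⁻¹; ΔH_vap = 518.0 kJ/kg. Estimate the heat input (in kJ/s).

liquid -5.26→56.1 °C: 131.92 kJ/kg
vaporisation at 56.1 °C: 518 kJ/kg
vapour 56.1→124 °C: 87.591 kJ/kg
Δh = 131.92 + 518 + 87.591 = 737.51 kJ/kg
Q = ṁ·Δh = 245.4 kg/min × 737.51 kJ/kg = 180990 kJ/min
|Q| = 3016.4 kW

Q = 3020 kJ/s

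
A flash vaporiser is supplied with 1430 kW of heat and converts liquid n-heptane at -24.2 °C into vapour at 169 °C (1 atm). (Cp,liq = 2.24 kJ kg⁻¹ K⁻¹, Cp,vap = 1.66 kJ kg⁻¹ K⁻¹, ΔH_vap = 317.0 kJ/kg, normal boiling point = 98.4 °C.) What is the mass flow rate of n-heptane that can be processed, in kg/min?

ṁ = 121 kg/min

Δh = 2.24×(98.4−-24.2) + 317.0 + 1.66×(169−98.4) = 708.82 kJ/kg
Q = 1430 kW = 1430 kJ/s = 85800 kJ/min
ṁ = Q/Δh = 85800 / 708.82 = 121.05 kg/min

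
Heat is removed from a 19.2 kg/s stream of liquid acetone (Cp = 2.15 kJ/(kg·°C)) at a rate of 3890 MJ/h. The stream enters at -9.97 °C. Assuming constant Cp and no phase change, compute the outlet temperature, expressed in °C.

T_out = -36.1 °C

Q = 3890 MJ/h = 1080.6 kJ/s
ΔT = Q/(ṁ·Cp) = 1080.6/(19.2×2.15) = 26.176 K
T_out = -9.97 − 26.176 = -36.146 °C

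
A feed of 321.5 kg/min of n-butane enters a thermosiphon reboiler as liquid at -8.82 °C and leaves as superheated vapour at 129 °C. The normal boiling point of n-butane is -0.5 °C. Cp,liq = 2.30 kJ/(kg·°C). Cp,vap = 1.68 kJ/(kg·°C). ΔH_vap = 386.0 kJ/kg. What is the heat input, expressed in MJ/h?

Q = 12000 MJ/h

liquid -8.82→-0.5 °C: 19.136 kJ/kg
vaporisation at -0.5 °C: 386 kJ/kg
vapour -0.5→129 °C: 217.56 kJ/kg
Δh = 19.136 + 386 + 217.56 = 622.7 kJ/kg
Q = ṁ·Δh = 321.5 kg/min × 622.7 kJ/kg = 200200 kJ/min
|Q| = 3336.6 kW = 12012 MJ/h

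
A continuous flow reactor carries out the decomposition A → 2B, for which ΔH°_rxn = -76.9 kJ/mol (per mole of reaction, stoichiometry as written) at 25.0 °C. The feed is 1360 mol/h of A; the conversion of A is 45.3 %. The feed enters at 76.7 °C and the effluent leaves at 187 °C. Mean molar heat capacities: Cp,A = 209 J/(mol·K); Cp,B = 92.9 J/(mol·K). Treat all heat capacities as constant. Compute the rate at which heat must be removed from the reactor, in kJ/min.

Extent of reaction ξ = 0.453 × 1360 = 616.08 mol/h
Reaction term: ξ·ΔH°_rxn = 616.08 × -76.9 = -47377 kJ/h
Sensible, feed 76.7→25 °C: -14695 kJ/h
Outlet flows (mol/h): A 743.92, B 1232.2
Sensible, products 25→187 °C: 43731 kJ/h
Q = ΔH = -18340 kJ/h = -5.0945 kW
Heat removed = 305.67 kJ/min

Q_out = 306 kJ/min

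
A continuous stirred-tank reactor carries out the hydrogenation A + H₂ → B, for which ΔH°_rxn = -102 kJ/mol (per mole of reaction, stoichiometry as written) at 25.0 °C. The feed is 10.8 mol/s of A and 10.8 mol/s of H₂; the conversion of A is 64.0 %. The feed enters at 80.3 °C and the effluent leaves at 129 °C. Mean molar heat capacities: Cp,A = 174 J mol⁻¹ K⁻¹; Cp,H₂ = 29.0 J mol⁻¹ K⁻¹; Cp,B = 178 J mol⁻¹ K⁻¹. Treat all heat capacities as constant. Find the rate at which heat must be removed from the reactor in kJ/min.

Extent of reaction ξ = 0.640 × 10.8 = 6.912 mol/s
Reaction term: ξ·ΔH°_rxn = 6.912 × -102 = -705.02 kJ/s
Sensible, feed 80.3→25 °C: -121.24 kJ/s
Outlet flows (mol/s): A 3.888, H₂ 3.888, B 6.912
Sensible, products 25→129 °C: 210.04 kJ/s
Q = ΔH = -616.23 kJ/s = -616.23 kW
Heat removed = 36974 kJ/min

Q_out = 37000 kJ/min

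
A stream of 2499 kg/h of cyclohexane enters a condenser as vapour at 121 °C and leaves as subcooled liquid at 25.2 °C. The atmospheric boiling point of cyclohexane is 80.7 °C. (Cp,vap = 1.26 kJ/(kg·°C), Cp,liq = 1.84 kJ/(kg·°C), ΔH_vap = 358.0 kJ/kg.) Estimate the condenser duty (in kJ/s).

Q_c = 355 kJ/s

vapour 121→80.7 °C: -50.778 kJ/kg
condensation at 80.7 °C: -358 kJ/kg
liquid 80.7→25.2 °C: -102.12 kJ/kg
Δh = -50.778 + -358 + -102.12 = -510.9 kJ/kg
Q = ṁ·Δh = 2499 kg/h × -510.9 kJ/kg = -1.2767e+06 kJ/h
|Q| = 354.65 kW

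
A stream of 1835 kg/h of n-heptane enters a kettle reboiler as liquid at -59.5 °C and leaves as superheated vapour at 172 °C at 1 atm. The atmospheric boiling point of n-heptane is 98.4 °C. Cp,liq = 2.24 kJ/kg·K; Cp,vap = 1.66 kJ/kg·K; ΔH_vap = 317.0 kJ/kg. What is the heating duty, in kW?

Q = 404 kW

liquid -59.5→98.4 °C: 353.7 kJ/kg
vaporisation at 98.4 °C: 317 kJ/kg
vapour 98.4→172 °C: 122.18 kJ/kg
Δh = 353.7 + 317 + 122.18 = 792.87 kJ/kg
Q = ṁ·Δh = 1835 kg/h × 792.87 kJ/kg = 1.4549e+06 kJ/h
|Q| = 404.14 kW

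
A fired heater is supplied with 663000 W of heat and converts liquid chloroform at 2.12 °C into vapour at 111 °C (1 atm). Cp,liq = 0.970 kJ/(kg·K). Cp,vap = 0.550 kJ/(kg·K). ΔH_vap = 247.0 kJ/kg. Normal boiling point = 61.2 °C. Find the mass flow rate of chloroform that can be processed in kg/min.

ṁ = 120 kg/min

Δh = 0.970×(61.2−2.12) + 247.0 + 0.550×(111−61.2) = 331.7 kJ/kg
Q = 663000 W = 663 kJ/s = 39780 kJ/min
ṁ = Q/Δh = 39780 / 331.7 = 119.93 kg/min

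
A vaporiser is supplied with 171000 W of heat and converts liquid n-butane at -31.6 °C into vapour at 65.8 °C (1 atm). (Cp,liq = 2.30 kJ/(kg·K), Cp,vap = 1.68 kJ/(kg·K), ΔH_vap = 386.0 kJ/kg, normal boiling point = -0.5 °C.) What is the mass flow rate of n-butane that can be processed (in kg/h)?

Δh = 2.30×(-0.5−-31.6) + 386.0 + 1.68×(65.8−-0.5) = 568.91 kJ/kg
Q = 171000 W = 171 kJ/s = 615600 kJ/h
ṁ = Q/Δh = 615600 / 568.91 = 1082.1 kg/h

ṁ = 1080 kg/h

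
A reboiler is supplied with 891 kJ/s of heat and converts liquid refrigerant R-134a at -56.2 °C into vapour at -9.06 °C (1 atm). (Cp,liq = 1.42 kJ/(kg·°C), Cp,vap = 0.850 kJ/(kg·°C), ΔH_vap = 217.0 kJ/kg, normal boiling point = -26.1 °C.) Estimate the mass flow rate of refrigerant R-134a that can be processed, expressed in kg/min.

ṁ = 195 kg/min

Δh = 1.42×(-26.1−-56.2) + 217.0 + 0.850×(-9.06−-26.1) = 274.23 kJ/kg
Q = 891 kJ/s = 891 kJ/s = 53460 kJ/min
ṁ = Q/Δh = 53460 / 274.23 = 194.95 kg/min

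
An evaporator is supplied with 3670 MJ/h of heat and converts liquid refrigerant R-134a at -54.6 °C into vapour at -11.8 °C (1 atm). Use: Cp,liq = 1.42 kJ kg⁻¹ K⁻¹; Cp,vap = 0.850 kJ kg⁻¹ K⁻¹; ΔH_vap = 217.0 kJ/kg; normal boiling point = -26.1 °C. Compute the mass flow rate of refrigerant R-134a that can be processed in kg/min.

Δh = 1.42×(-26.1−-54.6) + 217.0 + 0.850×(-11.8−-26.1) = 269.62 kJ/kg
Q = 3670 MJ/h = 1019.4 kJ/s = 61167 kJ/min
ṁ = Q/Δh = 61167 / 269.62 = 226.86 kg/min

ṁ = 227 kg/min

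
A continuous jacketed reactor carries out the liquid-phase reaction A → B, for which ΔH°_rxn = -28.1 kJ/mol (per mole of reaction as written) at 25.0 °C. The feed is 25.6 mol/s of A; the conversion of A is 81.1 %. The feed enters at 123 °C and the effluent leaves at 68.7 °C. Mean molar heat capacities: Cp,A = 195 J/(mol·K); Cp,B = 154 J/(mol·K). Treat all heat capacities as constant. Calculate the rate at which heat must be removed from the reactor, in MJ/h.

Q_out = 3210 MJ/h

Extent of reaction ξ = 0.811 × 25.6 = 20.762 mol/s
Reaction term: ξ·ΔH°_rxn = 20.762 × -28.1 = -583.4 kJ/s
Sensible, feed 123→25 °C: -489.22 kJ/s
Outlet flows (mol/s): A 4.8384, B 20.762
Sensible, products 25→68.7 °C: 180.95 kJ/s
Q = ΔH = -891.67 kJ/s = -891.67 kW
Heat removed = 3210 MJ/h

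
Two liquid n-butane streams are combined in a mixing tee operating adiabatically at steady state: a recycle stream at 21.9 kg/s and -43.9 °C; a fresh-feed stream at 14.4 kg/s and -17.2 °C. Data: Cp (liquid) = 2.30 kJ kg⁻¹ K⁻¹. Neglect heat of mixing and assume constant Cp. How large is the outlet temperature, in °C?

T_out = -33.3 °C

No heat crosses the boundary, so H_out = H_in.
T_out = Σ ṁᵢCp,ᵢTᵢ / Σ ṁᵢCp,ᵢ
      = -2780.9 / 83.49 = -33.308 °C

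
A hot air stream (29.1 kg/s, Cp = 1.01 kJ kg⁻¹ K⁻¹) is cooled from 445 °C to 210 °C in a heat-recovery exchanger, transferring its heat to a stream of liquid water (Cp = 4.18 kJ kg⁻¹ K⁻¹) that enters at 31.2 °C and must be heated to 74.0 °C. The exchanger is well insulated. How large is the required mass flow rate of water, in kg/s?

ṁ_c = 38.6 kg/s

Heat released by hot stream: Q = 29.1 × 1.01 × (445 − 210) = 6906.9 kJ/s
Energy balance on cold side (adiabatic exchanger): Q = ṁ_c·Cp_c·(T_c,out − T_c,in)
ṁ_c = 6906.9 / [4.18 × (74.0 − 31.2)] = 38.607 kg/s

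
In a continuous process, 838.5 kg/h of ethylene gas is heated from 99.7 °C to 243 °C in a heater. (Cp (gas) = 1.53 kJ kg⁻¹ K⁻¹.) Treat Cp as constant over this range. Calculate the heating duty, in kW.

Q = 51.1 kW

Q = ṁ·Cp·ΔT = 838.5 × 1.53 × (243 − 99.7) = 183840 kJ/h
Converting: 183840 / 3600 s = 51.067 kW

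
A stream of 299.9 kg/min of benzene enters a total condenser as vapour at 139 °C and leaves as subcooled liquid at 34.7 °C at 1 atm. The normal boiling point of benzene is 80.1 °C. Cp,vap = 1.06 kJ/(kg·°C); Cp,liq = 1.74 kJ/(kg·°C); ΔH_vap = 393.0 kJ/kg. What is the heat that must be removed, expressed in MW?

Q_c = 2.67 MW

vapour 139→80.1 °C: -62.434 kJ/kg
condensation at 80.1 °C: -393 kJ/kg
liquid 80.1→34.7 °C: -78.996 kJ/kg
Δh = -62.434 + -393 + -78.996 = -534.43 kJ/kg
Q = ṁ·Δh = 299.9 kg/min × -534.43 kJ/kg = -160280 kJ/min
|Q| = 2671.3 kW = 2.6713 MW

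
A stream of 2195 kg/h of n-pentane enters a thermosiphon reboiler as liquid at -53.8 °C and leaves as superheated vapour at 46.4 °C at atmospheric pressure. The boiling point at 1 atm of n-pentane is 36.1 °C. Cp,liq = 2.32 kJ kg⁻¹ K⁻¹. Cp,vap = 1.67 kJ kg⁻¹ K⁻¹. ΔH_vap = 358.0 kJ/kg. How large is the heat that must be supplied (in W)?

Q = 356000 W

liquid -53.8→36.1 °C: 208.57 kJ/kg
vaporisation at 36.1 °C: 358 kJ/kg
vapour 36.1→46.4 °C: 17.201 kJ/kg
Δh = 208.57 + 358 + 17.201 = 583.77 kJ/kg
Q = ṁ·Δh = 2195 kg/h × 583.77 kJ/kg = 1.2814e+06 kJ/h
|Q| = 355.94 kW = 355940 W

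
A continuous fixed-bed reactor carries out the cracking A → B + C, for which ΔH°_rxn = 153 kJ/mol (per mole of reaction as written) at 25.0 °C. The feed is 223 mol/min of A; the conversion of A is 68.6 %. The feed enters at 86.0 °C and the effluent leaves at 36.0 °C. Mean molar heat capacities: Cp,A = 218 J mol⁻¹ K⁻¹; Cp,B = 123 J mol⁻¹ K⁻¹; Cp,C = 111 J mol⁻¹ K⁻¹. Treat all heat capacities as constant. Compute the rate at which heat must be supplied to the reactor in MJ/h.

Extent of reaction ξ = 0.686 × 223 = 152.98 mol/min
Reaction term: ξ·ΔH°_rxn = 152.98 × 153 = 23406 kJ/min
Sensible, feed 86.0→25 °C: -2965.5 kJ/min
Outlet flows (mol/min): A 70.022, B 152.98, C 152.98
Sensible, products 25→36.0 °C: 561.68 kJ/min
Q = ΔH = 21002 kJ/min = 350.03 kW
Heat supplied = 1260.1 MJ/h

Q_in = 1260 MJ/h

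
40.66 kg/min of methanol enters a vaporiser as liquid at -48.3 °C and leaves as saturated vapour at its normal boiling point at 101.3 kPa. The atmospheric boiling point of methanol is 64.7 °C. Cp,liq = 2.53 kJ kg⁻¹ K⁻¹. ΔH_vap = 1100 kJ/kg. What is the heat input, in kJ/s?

Q = 939 kJ/s

liquid -48.3→64.7 °C: 285.89 kJ/kg
vaporisation at 64.7 °C: 1100 kJ/kg
Δh = 285.89 + 1100 = 1385.9 kJ/kg
Q = ṁ·Δh = 40.66 kg/min × 1385.9 kJ/kg = 56350 kJ/min
|Q| = 939.17 kW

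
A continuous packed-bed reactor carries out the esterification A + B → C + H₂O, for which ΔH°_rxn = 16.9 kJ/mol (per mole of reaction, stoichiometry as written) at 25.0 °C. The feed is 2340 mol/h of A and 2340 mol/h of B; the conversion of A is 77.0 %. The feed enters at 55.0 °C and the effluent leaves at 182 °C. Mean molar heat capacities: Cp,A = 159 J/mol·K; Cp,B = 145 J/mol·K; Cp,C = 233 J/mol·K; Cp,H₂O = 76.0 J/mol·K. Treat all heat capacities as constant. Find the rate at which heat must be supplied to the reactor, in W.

Q_in = 33900 W

Extent of reaction ξ = 0.770 × 2340 = 1801.8 mol/h
Reaction term: ξ·ΔH°_rxn = 1801.8 × 16.9 = 30450 kJ/h
Sensible, feed 55.0→25 °C: -21341 kJ/h
Outlet flows (mol/h): A 538.2, B 538.2, C 1801.8, H₂O 1801.8
Sensible, products 25→182 °C: 113100 kJ/h
Q = ΔH = 122210 kJ/h = 33.947 kW
Heat supplied = 33947 W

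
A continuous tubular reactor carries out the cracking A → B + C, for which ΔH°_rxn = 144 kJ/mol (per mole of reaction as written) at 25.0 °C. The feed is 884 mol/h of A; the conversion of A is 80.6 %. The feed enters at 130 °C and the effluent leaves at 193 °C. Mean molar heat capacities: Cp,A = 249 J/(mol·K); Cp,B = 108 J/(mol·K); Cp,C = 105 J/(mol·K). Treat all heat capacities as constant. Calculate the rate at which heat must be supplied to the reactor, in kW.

Extent of reaction ξ = 0.806 × 884 = 712.5 mol/h
Reaction term: ξ·ΔH°_rxn = 712.5 × 144 = 102600 kJ/h
Sensible, feed 130→25 °C: -23112 kJ/h
Outlet flows (mol/h): A 171.5, B 712.5, C 712.5
Sensible, products 25→193 °C: 32670 kJ/h
Q = ΔH = 112160 kJ/h = 31.155 kW
Heat supplied = 31.155 kW

Q_in = 31.2 kW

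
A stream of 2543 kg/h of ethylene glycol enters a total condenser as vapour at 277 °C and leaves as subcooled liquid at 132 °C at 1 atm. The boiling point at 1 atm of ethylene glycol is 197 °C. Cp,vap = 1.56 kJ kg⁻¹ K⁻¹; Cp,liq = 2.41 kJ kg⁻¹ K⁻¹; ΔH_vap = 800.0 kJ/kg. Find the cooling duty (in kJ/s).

vapour 277→197 °C: -124.8 kJ/kg
condensation at 197 °C: -800 kJ/kg
liquid 197→132 °C: -156.65 kJ/kg
Δh = -124.8 + -800 + -156.65 = -1081.5 kJ/kg
Q = ṁ·Δh = 2543 kg/h × -1081.5 kJ/kg = -2.7501e+06 kJ/h
|Q| = 763.92 kW

Q_c = 764 kJ/s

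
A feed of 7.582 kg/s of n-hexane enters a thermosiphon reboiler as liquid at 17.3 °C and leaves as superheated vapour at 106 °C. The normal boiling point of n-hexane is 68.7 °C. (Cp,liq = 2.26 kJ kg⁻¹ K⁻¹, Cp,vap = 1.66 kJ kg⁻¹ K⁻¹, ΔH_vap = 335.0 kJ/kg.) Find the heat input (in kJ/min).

liquid 17.3→68.7 °C: 116.16 kJ/kg
vaporisation at 68.7 °C: 335 kJ/kg
vapour 68.7→106 °C: 61.918 kJ/kg
Δh = 116.16 + 335 + 61.918 = 513.08 kJ/kg
Q = ṁ·Δh = 7.582 kg/s × 513.08 kJ/kg = 3890.2 kJ/s
|Q| = 3890.2 kW = 233410 kJ/min

Q = 233000 kJ/min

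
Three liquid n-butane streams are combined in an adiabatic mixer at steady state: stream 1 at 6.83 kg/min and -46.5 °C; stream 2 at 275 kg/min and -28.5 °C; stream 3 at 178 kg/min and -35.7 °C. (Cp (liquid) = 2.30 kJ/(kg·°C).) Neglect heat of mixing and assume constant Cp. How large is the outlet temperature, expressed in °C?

No heat crosses the boundary, so H_out = H_in.
Σ ṁᵢCp,ᵢTᵢ = 6.83×2.30×-46.5 + 275×2.30×-28.5 + 178×2.30×-35.7 = -33372
Σ ṁᵢCp,ᵢ = 6.83×2.30 + 275×2.30 + 178×2.30 = 1057.6
T_out = -33372 / 1057.6 = -31.554 °C

T_out = -31.6 °C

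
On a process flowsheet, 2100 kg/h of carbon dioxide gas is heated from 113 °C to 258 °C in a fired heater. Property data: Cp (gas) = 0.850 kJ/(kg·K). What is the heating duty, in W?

Q = ṁ·Cp·ΔT = 2100 × 0.850 × (258 − 113) = 258820 kJ/h
Converting: 258820 / 3600 s = 71.896 kW
Heating duty = 71896 W

Q = 71900 W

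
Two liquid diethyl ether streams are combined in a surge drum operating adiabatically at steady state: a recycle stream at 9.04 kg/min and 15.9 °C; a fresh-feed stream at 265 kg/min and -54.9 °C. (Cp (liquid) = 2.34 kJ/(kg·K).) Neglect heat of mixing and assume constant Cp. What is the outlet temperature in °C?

T_out = -52.6 °C

No heat crosses the boundary, so H_out = H_in.
Σ ṁᵢCp,ᵢTᵢ = 9.04×2.34×15.9 + 265×2.34×-54.9 = -33707
Σ ṁᵢCp,ᵢ = 9.04×2.34 + 265×2.34 = 641.25
T_out = -33707 / 641.25 = -52.564 °C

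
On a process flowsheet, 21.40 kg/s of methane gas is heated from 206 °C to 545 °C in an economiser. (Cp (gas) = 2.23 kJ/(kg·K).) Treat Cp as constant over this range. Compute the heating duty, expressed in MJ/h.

Q = ṁ·Cp·ΔT = 21.40 × 2.23 × (545 − 206) = 16178 kJ/s
Heating duty = 58240 MJ/h

Q = 58200 MJ/h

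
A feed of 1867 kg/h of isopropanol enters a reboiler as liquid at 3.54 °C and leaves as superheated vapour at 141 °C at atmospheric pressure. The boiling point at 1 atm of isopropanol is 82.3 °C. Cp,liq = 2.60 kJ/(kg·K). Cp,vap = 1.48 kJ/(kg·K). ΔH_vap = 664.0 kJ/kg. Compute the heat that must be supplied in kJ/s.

liquid 3.54→82.3 °C: 204.78 kJ/kg
vaporisation at 82.3 °C: 664 kJ/kg
vapour 82.3→141 °C: 86.876 kJ/kg
Δh = 204.78 + 664 + 86.876 = 955.65 kJ/kg
Q = ṁ·Δh = 1867 kg/h × 955.65 kJ/kg = 1.7842e+06 kJ/h
|Q| = 495.61 kW

Q = 496 kJ/s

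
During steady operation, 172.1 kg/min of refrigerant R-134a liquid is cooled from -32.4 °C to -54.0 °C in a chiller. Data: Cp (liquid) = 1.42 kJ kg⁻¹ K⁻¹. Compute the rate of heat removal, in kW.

Q = ṁ·Cp·ΔT = 172.1 × 1.42 × (-54.0 − -32.4) = -5278.7 kJ/min
Converting: 5278.7 / 60 s = 87.978 kW

Q_c = 88.0 kW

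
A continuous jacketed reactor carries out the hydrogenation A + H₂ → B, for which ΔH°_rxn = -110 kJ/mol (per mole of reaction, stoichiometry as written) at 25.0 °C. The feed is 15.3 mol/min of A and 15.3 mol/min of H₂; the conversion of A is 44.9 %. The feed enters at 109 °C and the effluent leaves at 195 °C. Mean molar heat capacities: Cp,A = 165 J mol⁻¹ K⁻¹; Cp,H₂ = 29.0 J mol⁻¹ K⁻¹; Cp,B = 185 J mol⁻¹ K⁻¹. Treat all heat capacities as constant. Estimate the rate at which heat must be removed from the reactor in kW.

Extent of reaction ξ = 0.449 × 15.3 = 6.8697 mol/min
Reaction term: ξ·ΔH°_rxn = 6.8697 × -110 = -755.67 kJ/min
Sensible, feed 109→25 °C: -249.33 kJ/min
Outlet flows (mol/min): A 8.4303, H₂ 8.4303, B 6.8697
Sensible, products 25→195 °C: 494.08 kJ/min
Q = ΔH = -510.91 kJ/min = -8.5152 kW
Heat removed = 8.5152 kW

Q_out = 8.52 kW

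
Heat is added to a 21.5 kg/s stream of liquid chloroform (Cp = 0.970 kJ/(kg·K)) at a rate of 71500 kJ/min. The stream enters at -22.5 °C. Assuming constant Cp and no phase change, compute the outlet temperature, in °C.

Q = 71500 kJ/min = 1191.7 kJ/s
ΔT = Q/(ṁ·Cp) = 1191.7/(21.5×0.970) = 57.141 K
T_out = -22.5 + 57.141 = 34.641 °C

T_out = 34.6 °C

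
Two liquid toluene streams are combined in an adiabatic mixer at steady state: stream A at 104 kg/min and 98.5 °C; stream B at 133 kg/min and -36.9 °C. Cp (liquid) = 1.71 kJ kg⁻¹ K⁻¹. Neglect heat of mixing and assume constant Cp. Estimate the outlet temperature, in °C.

T_out = 22.5 °C

No heat crosses the boundary, so H_out = H_in.
T_out = Σ ṁᵢCp,ᵢTᵢ / Σ ṁᵢCp,ᵢ
      = 9125.1 / 405.27 = 22.516 °C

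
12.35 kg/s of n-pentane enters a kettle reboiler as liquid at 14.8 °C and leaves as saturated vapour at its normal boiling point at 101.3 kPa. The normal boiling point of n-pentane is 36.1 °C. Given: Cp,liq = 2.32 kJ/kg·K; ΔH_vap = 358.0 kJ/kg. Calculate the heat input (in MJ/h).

Q = 18100 MJ/h

liquid 14.8→36.1 °C: 49.416 kJ/kg
vaporisation at 36.1 °C: 358 kJ/kg
Δh = 49.416 + 358 = 407.42 kJ/kg
Q = ṁ·Δh = 12.35 kg/s × 407.42 kJ/kg = 5031.6 kJ/s
|Q| = 5031.6 kW = 18114 MJ/h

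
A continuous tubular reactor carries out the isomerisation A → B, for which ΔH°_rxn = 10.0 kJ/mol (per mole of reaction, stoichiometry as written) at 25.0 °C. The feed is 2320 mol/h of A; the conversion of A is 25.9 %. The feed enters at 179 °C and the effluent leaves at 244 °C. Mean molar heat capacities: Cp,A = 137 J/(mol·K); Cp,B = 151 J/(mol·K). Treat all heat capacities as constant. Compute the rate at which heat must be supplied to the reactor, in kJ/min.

Extent of reaction ξ = 0.259 × 2320 = 600.88 mol/h
Reaction term: ξ·ΔH°_rxn = 600.88 × 10.0 = 6008.8 kJ/h
Sensible, feed 179→25 °C: -48947 kJ/h
Outlet flows (mol/h): A 1719.1, B 600.88
Sensible, products 25→244 °C: 71449 kJ/h
Q = ΔH = 28511 kJ/h = 7.9196 kW
Heat supplied = 475.18 kJ/min

Q_in = 475 kJ/min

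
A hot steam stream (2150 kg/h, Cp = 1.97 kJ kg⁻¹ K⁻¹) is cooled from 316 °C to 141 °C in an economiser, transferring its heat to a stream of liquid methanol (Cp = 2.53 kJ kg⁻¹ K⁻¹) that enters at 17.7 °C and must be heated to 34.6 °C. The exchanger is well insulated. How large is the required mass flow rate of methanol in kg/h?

Heat released by hot stream: Q = 2150 × 1.97 × (316 − 141) = 741210 kJ/h
Energy balance on cold side (adiabatic exchanger): Q = ṁ_c·Cp_c·(T_c,out − T_c,in)
ṁ_c = 741210 / [2.53 × (34.6 − 17.7)] = 17335 kg/h

ṁ_c = 17300 kg/h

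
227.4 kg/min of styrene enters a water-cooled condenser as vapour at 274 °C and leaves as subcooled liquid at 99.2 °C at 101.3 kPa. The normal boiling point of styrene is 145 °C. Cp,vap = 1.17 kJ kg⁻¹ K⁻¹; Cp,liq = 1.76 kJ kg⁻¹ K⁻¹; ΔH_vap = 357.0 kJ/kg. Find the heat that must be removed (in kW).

Q_c = 2230 kW

vapour 274→145 °C: -150.93 kJ/kg
condensation at 145 °C: -357 kJ/kg
liquid 145→99.2 °C: -80.608 kJ/kg
Δh = -150.93 + -357 + -80.608 = -588.54 kJ/kg
Q = ṁ·Δh = 227.4 kg/min × -588.54 kJ/kg = -133830 kJ/min
|Q| = 2230.6 kW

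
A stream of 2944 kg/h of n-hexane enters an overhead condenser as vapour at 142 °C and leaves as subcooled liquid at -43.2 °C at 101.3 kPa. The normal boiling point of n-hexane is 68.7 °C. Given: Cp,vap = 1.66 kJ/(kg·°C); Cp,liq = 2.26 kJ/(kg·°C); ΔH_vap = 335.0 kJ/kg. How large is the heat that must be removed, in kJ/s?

Q_c = 580 kJ/s

vapour 142→68.7 °C: -121.68 kJ/kg
condensation at 68.7 °C: -335 kJ/kg
liquid 68.7→-43.2 °C: -252.89 kJ/kg
Δh = -121.68 + -335 + -252.89 = -709.57 kJ/kg
Q = ṁ·Δh = 2944 kg/h × -709.57 kJ/kg = -2.089e+06 kJ/h
|Q| = 580.27 kW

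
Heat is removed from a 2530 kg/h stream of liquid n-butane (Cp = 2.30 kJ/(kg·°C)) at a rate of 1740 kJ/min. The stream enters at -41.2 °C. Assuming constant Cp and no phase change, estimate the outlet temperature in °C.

T_out = -59.1 °C

Q = 1740 kJ/min = 104400 kJ/h
ΔT = Q/(ṁ·Cp) = 104400/(2530×2.30) = 17.941 K
T_out = -41.2 − 17.941 = -59.141 °C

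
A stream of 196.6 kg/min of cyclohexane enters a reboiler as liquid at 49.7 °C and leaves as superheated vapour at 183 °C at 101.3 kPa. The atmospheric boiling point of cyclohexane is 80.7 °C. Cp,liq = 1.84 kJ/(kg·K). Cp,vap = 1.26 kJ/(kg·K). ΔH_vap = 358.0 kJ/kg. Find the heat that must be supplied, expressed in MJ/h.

liquid 49.7→80.7 °C: 57.04 kJ/kg
vaporisation at 80.7 °C: 358 kJ/kg
vapour 80.7→183 °C: 128.9 kJ/kg
Δh = 57.04 + 358 + 128.9 = 543.94 kJ/kg
Q = ṁ·Δh = 196.6 kg/min × 543.94 kJ/kg = 106940 kJ/min
|Q| = 1782.3 kW = 6416.3 MJ/h

Q = 6420 MJ/h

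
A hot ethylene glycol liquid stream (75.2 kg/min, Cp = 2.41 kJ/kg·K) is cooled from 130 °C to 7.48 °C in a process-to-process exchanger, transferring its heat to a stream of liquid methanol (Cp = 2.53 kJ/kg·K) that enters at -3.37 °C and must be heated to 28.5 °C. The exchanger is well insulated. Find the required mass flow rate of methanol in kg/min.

Heat released by hot stream: Q = 75.2 × 2.41 × (130 − 7.48) = 22205 kJ/min
Energy balance on cold side (adiabatic exchanger): Q = ṁ_c·Cp_c·(T_c,out − T_c,in)
ṁ_c = 22205 / [2.53 × (28.5 − -3.37)] = 275.38 kg/min

ṁ_c = 275 kg/min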